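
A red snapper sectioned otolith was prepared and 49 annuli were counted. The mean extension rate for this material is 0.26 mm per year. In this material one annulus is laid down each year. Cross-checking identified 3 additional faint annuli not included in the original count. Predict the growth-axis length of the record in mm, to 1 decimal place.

Adjusted count: 49 + 3 = 52 annuli.
Predicted length = 0.26 mm/year × 52 years = 13.5 mm.

13.5 mm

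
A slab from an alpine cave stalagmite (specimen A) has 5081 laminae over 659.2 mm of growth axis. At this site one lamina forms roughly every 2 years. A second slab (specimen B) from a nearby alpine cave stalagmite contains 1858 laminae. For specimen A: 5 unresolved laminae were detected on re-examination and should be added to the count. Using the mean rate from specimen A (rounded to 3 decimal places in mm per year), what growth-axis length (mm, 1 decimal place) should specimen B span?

Specimen A: after corrections the count is 5081 + 5 = 5086 laminae.
Specimen A: multiplying by 2 years per lamina: 5086 × 2 = 10172 years.
A: 659.2 mm over 10172 years gives 659.2 / 10172 ≈ 0.065 mm per year.
Specimen B: 1858 laminae at 2 years each span 1858 × 2 = 3716 years. For B, 0.065 mm/year × 3716 years = 241.5 mm.

241.5 mm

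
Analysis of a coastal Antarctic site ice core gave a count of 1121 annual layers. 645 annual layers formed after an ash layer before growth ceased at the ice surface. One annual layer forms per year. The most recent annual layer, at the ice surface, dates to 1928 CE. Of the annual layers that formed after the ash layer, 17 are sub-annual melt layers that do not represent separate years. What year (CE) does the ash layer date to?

645 annual layers formed after the ash layer.
Removing the 17 false annual layers leaves 645 − 17 = 628 true annual layers beyond the ash layer.
1928 − 628 = 1300 CE.

1300 CE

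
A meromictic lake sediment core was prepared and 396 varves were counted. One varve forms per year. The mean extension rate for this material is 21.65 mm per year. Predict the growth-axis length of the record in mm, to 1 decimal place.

396 years of growth are recorded.
396 years at 21.65 mm/year gives 21.65 × 396 = 8573.4 mm.

8573.4 mm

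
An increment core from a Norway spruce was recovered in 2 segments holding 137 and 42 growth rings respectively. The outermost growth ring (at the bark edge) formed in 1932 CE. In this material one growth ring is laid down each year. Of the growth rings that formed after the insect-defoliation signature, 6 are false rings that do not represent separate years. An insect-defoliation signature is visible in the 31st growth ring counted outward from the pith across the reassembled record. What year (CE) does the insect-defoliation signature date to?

1790 CE

Total growth rings = 137 + 42 = 179.
Between growth ring 31 and the bark edge there are 179 − 31 = 148 growth rings.
148 − 6 false = 142 true growth rings after the insect-defoliation signature.
Counting back 142 years from 1932 CE places the insect-defoliation signature in 1932 − 142 = 1790 CE.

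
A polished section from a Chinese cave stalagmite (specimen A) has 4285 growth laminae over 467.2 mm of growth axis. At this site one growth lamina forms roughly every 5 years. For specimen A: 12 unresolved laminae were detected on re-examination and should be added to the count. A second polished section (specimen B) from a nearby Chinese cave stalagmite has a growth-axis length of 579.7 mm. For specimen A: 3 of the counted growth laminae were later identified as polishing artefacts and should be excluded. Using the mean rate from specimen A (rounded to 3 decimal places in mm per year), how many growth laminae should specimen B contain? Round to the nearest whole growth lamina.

Specimen A: adjusted count: 4285 − 3 + 12 = 4294 growth laminae.
Specimen A: 4294 growth laminae at 5 years each span 4294 × 5 = 21470 years.
A: Mean rate = 467.2 mm / 21470 years ≈ 0.022 mm/yr.
For B, 579.7 / 0.022 = 26350.00 years; at 5 years per growth lamina that is 26350.00 / 5 ≈ 5270 growth laminae.

5270 growth laminae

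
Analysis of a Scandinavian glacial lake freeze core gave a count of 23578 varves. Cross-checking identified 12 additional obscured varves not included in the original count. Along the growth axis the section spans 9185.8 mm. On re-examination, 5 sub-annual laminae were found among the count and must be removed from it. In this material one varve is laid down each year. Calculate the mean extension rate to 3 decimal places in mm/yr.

Adjusted count: 23578 − 5 + 12 = 23585 varves.
Mean rate = 9185.8 mm / 23585 years ≈ 0.389 mm/yr.

0.389 mm/yr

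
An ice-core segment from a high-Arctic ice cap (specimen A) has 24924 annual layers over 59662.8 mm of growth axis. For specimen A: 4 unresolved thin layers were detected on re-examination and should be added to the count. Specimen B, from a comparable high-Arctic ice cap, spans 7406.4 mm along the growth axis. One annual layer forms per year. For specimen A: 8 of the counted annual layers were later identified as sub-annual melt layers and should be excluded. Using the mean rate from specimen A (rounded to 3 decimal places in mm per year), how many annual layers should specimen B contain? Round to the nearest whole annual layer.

3094 annual layers

Specimen A: adjusted count: 24924 − 8 + 4 = 24920 annual layers.
A: Extension rate ≈ 59662.8 / 24920 = 2.394 mm/yr.
B spans 7406.4 / 2.394 = 3093.73 years ≈ 3094 annual layers.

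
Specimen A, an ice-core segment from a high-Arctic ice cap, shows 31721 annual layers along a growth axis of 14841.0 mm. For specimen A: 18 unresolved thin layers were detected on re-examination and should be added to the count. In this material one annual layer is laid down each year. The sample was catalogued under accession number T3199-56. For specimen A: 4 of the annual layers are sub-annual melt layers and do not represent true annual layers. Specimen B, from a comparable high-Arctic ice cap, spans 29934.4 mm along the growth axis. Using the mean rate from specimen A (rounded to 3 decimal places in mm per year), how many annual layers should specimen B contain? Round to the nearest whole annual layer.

63962 annual layers

Specimen A: adjusted count: 31721 − 4 + 18 = 31735 annual layers.
A: 14841.0 mm over 31735 years gives 14841.0 / 31735 ≈ 0.468 mm per year.
For B, 29934.4 / 0.468 = 63962.39 years ≈ 63962 annual layers.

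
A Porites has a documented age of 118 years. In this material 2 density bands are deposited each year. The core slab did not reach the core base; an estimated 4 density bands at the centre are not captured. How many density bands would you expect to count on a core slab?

Expected density bands: 118 × 2 = 236.
Subtracting the 4 density bands not captured gives 236 − 4 = 232 density bands in the record.

232 density bands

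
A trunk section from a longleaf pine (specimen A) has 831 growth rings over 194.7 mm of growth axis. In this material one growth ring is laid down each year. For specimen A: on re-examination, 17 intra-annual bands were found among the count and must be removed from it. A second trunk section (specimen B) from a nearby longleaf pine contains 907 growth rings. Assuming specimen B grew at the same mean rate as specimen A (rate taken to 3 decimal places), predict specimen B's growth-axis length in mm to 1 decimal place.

Specimen A: after corrections the count is 831 − 17 = 814 growth rings.
A: Mean rate = 194.7 mm / 814 years ≈ 0.239 mm/yr.
Length of B = 0.239 × 907 = 216.8 mm.

216.8 mm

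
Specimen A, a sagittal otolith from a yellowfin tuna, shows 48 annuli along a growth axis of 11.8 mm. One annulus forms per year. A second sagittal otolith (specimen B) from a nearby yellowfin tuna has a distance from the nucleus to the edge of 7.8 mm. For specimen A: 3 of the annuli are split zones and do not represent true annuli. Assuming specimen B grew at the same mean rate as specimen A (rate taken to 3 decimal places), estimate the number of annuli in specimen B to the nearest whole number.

30 annuli

Specimen A: after corrections the count is 48 − 3 = 45 annuli.
A: Mean rate = 11.8 mm / 45 years ≈ 0.262 mm/yr.
Specimen B: 7.8 mm / 0.262 mm per year = 29.77 years ≈ 30 annuli.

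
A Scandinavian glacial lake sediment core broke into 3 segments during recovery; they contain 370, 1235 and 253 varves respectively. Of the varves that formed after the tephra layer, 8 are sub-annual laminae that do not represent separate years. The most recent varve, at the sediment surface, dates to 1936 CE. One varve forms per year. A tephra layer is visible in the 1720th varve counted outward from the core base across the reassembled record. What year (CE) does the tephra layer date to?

Total varves = 370 + 1235 + 253 = 1858.
The tephra layer sits at varve 1720 from the core base, so 1858 − 1720 = 138 varves formed after it.
Removing the 8 false varves leaves 138 − 8 = 130 true varves beyond the tephra layer.
1936 − 130 = 1806 CE.

1806 CE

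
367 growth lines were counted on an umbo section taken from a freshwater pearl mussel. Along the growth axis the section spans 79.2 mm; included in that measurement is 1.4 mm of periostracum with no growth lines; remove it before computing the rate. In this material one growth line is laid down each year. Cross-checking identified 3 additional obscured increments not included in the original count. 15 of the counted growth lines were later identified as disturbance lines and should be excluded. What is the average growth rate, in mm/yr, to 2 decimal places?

True growth line count = 367 − 15 + 3 = 355.
Removing the 1.4 mm offcut leaves 79.2 − 1.4 = 77.8 mm.
Mean rate = 77.8 mm / 355 years ≈ 0.22 mm/yr.

0.22 mm/yr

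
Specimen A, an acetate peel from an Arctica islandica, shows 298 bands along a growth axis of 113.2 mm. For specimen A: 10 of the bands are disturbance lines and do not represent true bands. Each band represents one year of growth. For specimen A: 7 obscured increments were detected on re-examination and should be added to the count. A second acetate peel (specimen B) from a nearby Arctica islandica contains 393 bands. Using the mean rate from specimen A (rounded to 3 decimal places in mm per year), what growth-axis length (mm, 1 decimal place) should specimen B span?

Specimen A: after corrections the count is 298 − 10 + 7 = 295 bands.
A: Mean rate = 113.2 mm / 295 years ≈ 0.384 mm per year.
Length of B = 0.384 × 393 = 150.9 mm.

150.9 mm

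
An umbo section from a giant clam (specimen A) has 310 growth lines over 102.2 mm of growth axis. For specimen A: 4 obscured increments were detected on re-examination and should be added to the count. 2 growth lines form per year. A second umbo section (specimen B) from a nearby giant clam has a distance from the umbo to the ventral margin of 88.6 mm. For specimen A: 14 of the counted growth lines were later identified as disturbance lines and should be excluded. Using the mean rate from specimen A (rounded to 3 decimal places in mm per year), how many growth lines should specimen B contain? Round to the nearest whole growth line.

Specimen A: correcting the raw count gives 310 − 14 + 4 = 300 true growth lines.
Specimen A: 300 growth lines at 2 per year is 300 / 2 = 150 years.
A: Mean rate = 102.2 mm / 150 years ≈ 0.681 mm/yr.
Specimen B: 88.6 mm / 0.681 mm per year = 130.10 years; at 2 growth lines per year that is 130.10 × 2 ≈ 260 growth lines.

260 growth lines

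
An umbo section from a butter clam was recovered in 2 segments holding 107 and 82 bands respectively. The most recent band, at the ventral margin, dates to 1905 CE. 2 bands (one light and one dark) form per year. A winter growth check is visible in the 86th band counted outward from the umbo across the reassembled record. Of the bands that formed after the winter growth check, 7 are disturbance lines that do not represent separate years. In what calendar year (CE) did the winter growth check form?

Total bands = 107 + 82 = 189.
Between band 86 and the ventral margin there are 189 − 86 = 103 bands.
103 − 7 false = 96 true bands after the winter growth check.
96 bands at 2 per year is 96 / 2 = 48 years.
Counting back 48 years from 1905 CE places the winter growth check in 1905 − 48 = 1857 CE.

1857 CE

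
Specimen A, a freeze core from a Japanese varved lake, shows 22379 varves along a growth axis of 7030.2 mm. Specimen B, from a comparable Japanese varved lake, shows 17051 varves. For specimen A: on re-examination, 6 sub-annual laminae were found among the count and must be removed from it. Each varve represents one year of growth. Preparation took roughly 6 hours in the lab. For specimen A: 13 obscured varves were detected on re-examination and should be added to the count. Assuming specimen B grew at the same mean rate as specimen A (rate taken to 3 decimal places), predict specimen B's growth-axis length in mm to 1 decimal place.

Specimen A: correcting the raw count gives 22379 − 6 + 13 = 22386 true varves.
A: 7030.2 mm over 22386 years gives 7030.2 / 22386 ≈ 0.314 mm per year.
Length of B = 0.314 × 17051 = 5354.0 mm.

5354.0 mm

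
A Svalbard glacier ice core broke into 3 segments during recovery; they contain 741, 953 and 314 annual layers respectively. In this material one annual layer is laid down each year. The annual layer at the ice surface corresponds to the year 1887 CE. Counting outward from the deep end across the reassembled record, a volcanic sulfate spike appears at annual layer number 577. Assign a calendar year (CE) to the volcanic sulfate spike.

Total annual layers = 741 + 953 + 314 = 2008.
2008 − 577 = 1431 annual layers lie beyond the volcanic sulfate spike toward the ice surface.
Counting back 1431 years from 1887 CE places the volcanic sulfate spike in 1887 − 1431 = 456 CE.

456 CE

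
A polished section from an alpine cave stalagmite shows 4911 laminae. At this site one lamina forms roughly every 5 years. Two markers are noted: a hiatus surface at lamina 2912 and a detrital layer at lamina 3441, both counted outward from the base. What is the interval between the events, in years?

2645 years

The two markers are separated by 3441 − 2912 = 529 laminae.
529 laminae at 5 years each span 529 × 5 = 2645 years.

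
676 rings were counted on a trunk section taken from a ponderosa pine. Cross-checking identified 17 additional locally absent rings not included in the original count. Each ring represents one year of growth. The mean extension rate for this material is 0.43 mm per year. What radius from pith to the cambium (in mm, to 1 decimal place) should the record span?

298.0 mm

Adjusted count: 676 + 17 = 693 rings.
693 years at 0.43 mm/year gives 0.43 × 693 = 298.0 mm.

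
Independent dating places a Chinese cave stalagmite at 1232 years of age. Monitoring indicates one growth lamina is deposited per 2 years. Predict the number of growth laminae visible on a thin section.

616 growth laminae

At 2 years per growth lamina, 1232 / 2 = 616 growth laminae are expected.
So 616 growth laminae should be present.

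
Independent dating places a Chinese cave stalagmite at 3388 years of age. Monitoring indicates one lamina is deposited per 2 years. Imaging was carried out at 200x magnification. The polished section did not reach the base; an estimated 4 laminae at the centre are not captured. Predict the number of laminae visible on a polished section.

At 2 years per lamina, 3388 / 2 = 1694 laminae are expected.
Less the 4 uncaptured laminae: 1694 − 4 = 1690.

1690 laminae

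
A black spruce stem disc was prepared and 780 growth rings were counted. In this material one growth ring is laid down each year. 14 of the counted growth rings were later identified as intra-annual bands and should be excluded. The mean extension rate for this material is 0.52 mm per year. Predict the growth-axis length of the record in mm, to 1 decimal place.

After corrections the count is 780 − 14 = 766 growth rings.
Length ≈ 0.52 × 766 = 398.3 mm.

398.3 mm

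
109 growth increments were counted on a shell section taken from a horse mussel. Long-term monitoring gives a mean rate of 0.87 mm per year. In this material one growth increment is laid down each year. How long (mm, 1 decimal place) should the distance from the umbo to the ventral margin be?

94.8 mm

109 years of growth are recorded.
Length ≈ 0.87 × 109 = 94.8 mm.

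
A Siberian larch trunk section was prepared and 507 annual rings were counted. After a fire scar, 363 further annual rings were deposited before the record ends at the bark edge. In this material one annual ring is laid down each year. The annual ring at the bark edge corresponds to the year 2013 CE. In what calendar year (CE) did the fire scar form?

1650 CE

363 annual rings formed after the fire scar.
2013 − 363 = 1650 CE.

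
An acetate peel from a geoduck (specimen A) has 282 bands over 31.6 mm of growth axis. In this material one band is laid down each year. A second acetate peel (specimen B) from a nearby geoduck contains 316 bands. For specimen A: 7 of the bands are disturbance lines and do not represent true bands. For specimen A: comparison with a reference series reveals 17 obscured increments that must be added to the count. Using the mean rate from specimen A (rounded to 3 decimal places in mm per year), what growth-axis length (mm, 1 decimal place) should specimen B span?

Specimen A: after corrections the count is 282 − 7 + 17 = 292 bands.
A: 31.6 mm over 292 years gives 31.6 / 292 ≈ 0.108 mm per year.
Length of B = 0.108 × 316 = 34.1 mm.

34.1 mm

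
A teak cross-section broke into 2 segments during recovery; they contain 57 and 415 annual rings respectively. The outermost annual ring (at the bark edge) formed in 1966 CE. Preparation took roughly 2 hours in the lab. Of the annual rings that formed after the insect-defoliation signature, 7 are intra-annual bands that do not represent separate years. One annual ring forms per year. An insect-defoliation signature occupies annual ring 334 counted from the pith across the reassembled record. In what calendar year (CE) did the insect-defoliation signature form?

1835 CE

Total annual rings = 57 + 415 = 472.
472 − 334 = 138 annual rings lie beyond the insect-defoliation signature toward the bark edge.
138 − 7 false = 131 true annual rings after the insect-defoliation signature.
Counting back 131 years from 1966 CE places the insect-defoliation signature in 1966 − 131 = 1835 CE.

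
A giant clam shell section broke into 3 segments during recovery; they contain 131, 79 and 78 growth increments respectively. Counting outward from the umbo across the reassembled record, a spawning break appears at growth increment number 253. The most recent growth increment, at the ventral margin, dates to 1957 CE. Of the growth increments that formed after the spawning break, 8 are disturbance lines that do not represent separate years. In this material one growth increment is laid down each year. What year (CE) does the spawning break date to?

Total growth increments = 131 + 79 + 78 = 288.
Between growth increment 253 and the ventral margin there are 288 − 253 = 35 growth increments.
35 − 8 false = 27 true growth increments after the spawning break.
The growth increment at the ventral margin is 1957 CE, so the spawning break dates to 1957 − 27 = 1930 CE.

1930 CE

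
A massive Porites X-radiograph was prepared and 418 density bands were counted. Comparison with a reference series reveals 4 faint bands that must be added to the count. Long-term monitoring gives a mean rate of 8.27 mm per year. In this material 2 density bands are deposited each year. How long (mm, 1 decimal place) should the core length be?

True density band count = 418 + 4 = 422.
422 density bands at 2 per year is 422 / 2 = 211 years.
Predicted length = 8.27 mm/year × 211 years = 1745.0 mm.

1745.0 mm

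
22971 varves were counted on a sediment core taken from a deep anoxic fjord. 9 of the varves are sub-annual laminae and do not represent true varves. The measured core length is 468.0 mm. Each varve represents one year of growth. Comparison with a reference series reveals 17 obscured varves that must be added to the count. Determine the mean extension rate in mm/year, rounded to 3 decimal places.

0.020 mm/year

After corrections the count is 22971 − 9 + 17 = 22979 varves.
Extension rate ≈ 468.0 / 22979 = 0.020 mm/year.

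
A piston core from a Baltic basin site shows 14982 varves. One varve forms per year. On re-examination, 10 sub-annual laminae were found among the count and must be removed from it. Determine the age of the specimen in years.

14972 years

Correcting the raw count gives 14982 − 10 = 14972 true varves.
With a one-to-one varve periodicity this is 14972 years.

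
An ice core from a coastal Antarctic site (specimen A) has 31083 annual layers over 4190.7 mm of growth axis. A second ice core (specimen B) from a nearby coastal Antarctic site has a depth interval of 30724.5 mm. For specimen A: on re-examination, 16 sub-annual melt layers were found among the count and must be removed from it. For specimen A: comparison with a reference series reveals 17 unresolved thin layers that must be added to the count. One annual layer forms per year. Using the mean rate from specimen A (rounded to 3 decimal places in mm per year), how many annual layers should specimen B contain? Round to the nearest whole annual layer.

Specimen A: after corrections the count is 31083 − 16 + 17 = 31084 annual layers.
A: 4190.7 mm over 31084 years gives 4190.7 / 31084 ≈ 0.135 mm/yr.
For B, 30724.5 / 0.135 = 227588.89 years ≈ 227589 annual layers.

227589 annual layers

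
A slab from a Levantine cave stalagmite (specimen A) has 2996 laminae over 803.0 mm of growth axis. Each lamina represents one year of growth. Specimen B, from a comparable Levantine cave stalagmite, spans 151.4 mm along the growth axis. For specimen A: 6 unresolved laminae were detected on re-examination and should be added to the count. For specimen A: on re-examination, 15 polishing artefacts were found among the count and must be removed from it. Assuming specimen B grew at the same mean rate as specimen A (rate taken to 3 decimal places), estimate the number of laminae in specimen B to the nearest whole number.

563 laminae

Specimen A: correcting the raw count gives 2996 − 15 + 6 = 2987 true laminae.
A: 803.0 mm over 2987 years gives 803.0 / 2987 ≈ 0.269 mm per year.
B spans 151.4 / 0.269 = 562.83 years ≈ 563 laminae.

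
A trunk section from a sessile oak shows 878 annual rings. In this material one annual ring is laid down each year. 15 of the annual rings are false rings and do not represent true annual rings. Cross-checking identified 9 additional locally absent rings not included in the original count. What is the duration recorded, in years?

Correcting the raw count gives 878 − 15 + 9 = 872 true annual rings.
With a one-to-one annual ring periodicity this is 872 years.

872 yr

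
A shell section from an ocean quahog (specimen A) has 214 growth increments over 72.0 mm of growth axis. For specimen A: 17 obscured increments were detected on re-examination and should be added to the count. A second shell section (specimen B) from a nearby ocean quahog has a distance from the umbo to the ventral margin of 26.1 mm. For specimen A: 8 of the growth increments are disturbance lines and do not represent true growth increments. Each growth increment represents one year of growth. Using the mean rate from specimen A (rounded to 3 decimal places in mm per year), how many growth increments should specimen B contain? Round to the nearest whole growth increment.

81 growth increments

Specimen A: after corrections the count is 214 − 8 + 17 = 223 growth increments.
A: Mean rate = 72.0 mm / 223 years ≈ 0.323 mm/yr.
For B, 26.1 / 0.323 = 80.80 years ≈ 81 growth increments.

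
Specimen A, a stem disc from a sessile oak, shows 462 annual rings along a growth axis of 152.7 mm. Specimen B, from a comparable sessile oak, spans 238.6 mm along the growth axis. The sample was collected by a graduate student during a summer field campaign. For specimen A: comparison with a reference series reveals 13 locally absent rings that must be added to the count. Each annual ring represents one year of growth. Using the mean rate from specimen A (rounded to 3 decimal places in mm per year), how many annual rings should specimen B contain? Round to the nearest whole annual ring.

743 annual rings

Specimen A: after corrections the count is 462 + 13 = 475 annual rings.
A: Mean rate = 152.7 mm / 475 years ≈ 0.321 mm/yr.
Specimen B: 238.6 mm / 0.321 mm per year = 743.30 years ≈ 743 annual rings.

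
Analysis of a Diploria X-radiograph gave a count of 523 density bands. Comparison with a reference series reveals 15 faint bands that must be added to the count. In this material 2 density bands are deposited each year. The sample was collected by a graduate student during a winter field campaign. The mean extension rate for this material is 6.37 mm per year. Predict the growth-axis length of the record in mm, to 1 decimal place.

1713.5 mm

After corrections the count is 523 + 15 = 538 density bands.
Dividing by 2 density bands per year: 538 / 2 = 269 years.
Predicted length = 6.37 mm/year × 269 years = 1713.5 mm.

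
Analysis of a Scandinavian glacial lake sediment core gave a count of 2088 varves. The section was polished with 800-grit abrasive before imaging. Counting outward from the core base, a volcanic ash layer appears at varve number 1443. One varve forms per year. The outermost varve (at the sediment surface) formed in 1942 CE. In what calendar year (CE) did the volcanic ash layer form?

Between varve 1443 and the sediment surface there are 2088 − 1443 = 645 varves.
Counting back 645 years from 1942 CE places the volcanic ash layer in 1942 − 645 = 1297 CE.

1297 CE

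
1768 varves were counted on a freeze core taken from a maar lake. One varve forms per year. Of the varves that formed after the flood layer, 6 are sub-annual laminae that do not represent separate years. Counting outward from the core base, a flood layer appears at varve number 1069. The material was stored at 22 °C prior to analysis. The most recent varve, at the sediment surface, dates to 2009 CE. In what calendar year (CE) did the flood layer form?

1768 − 1069 = 699 varves lie beyond the flood layer toward the sediment surface.
699 − 6 false = 693 true varves after the flood layer.
Counting back 693 years from 2009 CE places the flood layer in 2009 − 693 = 1316 CE.

1316 CE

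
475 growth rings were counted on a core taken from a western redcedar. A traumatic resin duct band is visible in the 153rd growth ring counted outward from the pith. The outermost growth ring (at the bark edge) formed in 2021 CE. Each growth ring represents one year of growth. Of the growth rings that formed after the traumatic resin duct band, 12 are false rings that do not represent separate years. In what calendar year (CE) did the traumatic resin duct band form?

1711 CE

The traumatic resin duct band sits at growth ring 153 from the pith, so 475 − 153 = 322 growth rings formed after it.
Excluding 12 false growth rings: 322 − 12 = 310.
The growth ring at the bark edge is 2021 CE, so the traumatic resin duct band dates to 2021 − 310 = 1711 CE.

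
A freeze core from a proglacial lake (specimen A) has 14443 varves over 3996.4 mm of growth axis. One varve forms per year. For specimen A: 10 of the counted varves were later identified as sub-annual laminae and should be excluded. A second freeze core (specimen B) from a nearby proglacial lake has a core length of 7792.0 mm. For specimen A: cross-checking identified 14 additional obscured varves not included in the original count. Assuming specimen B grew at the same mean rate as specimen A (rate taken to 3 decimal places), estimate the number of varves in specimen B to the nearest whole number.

Specimen A: true varve count = 14443 − 10 + 14 = 14447.
A: Mean rate = 3996.4 mm / 14447 years ≈ 0.277 mm/year.
Specimen B: 7792.0 mm / 0.277 mm per year = 28129.96 years ≈ 28130 varves.

28130 varves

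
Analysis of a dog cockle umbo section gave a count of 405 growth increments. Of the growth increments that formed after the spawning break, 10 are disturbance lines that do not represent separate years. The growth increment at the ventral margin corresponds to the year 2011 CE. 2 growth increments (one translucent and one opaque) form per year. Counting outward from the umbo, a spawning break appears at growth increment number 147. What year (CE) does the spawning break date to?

1887 CE

The spawning break sits at growth increment 147 from the umbo, so 405 − 147 = 258 growth increments formed after it.
Excluding 10 false growth increments: 258 − 10 = 248.
With 2 growth increments per year, 248 / 2 = 124 years.
The growth increment at the ventral margin is 2011 CE, so the spawning break dates to 2011 − 124 = 1887 CE.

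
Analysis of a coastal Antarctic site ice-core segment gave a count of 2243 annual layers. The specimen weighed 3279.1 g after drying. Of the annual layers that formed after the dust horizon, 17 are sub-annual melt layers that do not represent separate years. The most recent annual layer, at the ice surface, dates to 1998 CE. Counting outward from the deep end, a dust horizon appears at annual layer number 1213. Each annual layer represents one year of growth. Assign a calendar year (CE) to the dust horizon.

Between annual layer 1213 and the ice surface there are 2243 − 1213 = 1030 annual layers.
Removing the 17 false annual layers leaves 1030 − 17 = 1013 true annual layers beyond the dust horizon.
Counting back 1013 years from 1998 CE places the dust horizon in 1998 − 1013 = 985 CE.

985 CE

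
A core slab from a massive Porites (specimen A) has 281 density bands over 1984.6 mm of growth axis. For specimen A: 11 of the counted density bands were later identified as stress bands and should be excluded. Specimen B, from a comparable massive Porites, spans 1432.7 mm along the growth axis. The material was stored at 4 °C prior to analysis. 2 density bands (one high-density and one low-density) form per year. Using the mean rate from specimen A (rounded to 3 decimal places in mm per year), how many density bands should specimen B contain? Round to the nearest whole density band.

195 density bands

Specimen A: true density band count = 281 − 11 = 270.
Specimen A: dividing by 2 density bands per year: 270 / 2 = 135 years.
A: Mean rate = 1984.6 mm / 135 years ≈ 14.701 mm/yr.
B spans 1432.7 / 14.701 = 97.46 years; at 2 density bands per year that is 97.46 × 2 ≈ 195 density bands.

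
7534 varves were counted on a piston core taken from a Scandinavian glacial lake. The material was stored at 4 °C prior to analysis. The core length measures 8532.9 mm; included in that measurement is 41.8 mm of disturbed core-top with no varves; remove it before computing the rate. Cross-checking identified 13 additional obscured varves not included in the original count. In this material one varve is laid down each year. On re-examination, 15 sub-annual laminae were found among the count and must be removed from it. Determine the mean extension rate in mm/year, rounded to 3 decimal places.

Correcting the raw count gives 7534 − 15 + 13 = 7532 true varves.
Removing the 41.8 mm offcut leaves 8532.9 − 41.8 = 8491.1 mm.
Extension rate ≈ 8491.1 / 7532 = 1.127 mm/year.

1.127 mm/year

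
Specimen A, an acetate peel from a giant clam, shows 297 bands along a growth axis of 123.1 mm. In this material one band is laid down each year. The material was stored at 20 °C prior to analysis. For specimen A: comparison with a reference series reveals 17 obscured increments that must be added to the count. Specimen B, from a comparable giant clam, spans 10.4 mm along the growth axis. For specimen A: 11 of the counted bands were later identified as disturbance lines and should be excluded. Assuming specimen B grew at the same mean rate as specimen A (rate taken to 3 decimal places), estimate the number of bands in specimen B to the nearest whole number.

26 bands

Specimen A: after corrections the count is 297 − 11 + 17 = 303 bands.
A: Extension rate ≈ 123.1 / 303 = 0.406 mm/yr.
Specimen B: 10.4 mm / 0.406 mm per year = 25.62 years ≈ 26 bands.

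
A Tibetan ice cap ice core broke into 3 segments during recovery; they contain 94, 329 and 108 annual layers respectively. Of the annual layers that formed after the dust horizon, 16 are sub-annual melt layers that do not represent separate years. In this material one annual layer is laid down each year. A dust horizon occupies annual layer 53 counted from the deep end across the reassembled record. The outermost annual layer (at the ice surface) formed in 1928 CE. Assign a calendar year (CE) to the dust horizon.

Total annual layers = 94 + 329 + 108 = 531.
The dust horizon sits at annual layer 53 from the deep end, so 531 − 53 = 478 annual layers formed after it.
Excluding 16 false annual layers: 478 − 16 = 462.
Counting back 462 years from 1928 CE places the dust horizon in 1928 − 462 = 1466 CE.

1466 CE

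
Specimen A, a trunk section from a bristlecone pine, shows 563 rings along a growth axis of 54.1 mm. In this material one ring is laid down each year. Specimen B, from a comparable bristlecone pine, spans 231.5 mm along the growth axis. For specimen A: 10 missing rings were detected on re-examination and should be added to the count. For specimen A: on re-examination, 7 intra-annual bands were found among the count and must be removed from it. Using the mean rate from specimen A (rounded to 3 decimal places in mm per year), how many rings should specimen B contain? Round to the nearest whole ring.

Specimen A: true ring count = 563 − 7 + 10 = 566.
A: 54.1 mm over 566 years gives 54.1 / 566 ≈ 0.096 mm/yr.
B spans 231.5 / 0.096 = 2411.46 years ≈ 2411 rings.

2411 rings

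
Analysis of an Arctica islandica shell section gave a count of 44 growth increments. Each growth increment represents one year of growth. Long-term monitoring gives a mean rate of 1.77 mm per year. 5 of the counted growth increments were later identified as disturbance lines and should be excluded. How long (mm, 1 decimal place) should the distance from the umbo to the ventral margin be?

69.0 mm

True growth increment count = 44 − 5 = 39.
Length ≈ 1.77 × 39 = 69.0 mm.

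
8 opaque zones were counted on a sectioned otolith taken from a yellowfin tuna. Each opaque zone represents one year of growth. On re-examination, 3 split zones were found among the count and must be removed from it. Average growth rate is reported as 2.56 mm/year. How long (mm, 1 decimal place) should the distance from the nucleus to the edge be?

12.8 mm

True opaque zone count = 8 − 3 = 5.
5 years at 2.56 mm/year gives 2.56 × 5 = 12.8 mm.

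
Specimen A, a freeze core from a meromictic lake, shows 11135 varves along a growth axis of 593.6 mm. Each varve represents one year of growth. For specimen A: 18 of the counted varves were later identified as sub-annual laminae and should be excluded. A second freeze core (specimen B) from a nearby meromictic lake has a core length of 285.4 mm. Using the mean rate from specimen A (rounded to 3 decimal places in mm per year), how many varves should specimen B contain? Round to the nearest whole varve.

5385 varves

Specimen A: true varve count = 11135 − 18 = 11117.
A: 593.6 mm over 11117 years gives 593.6 / 11117 ≈ 0.053 mm per year.
B spans 285.4 / 0.053 = 5384.91 years ≈ 5385 varves.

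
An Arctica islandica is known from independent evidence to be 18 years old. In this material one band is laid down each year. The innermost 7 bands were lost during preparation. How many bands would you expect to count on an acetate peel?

11 bands

At one band per year, 18 years correspond to 18 bands.
Less the 7 uncaptured bands: 18 − 7 = 11.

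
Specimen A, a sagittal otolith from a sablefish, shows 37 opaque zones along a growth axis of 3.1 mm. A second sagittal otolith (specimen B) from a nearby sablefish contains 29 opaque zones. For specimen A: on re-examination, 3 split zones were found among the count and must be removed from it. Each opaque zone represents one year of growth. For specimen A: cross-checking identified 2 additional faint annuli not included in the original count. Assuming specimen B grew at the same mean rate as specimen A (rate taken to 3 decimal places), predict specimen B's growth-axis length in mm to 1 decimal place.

2.5 mm

Specimen A: correcting the raw count gives 37 − 3 + 2 = 36 true opaque zones.
A: Extension rate ≈ 3.1 / 36 = 0.086 mm/yr.
For B, 0.086 mm/year × 29 years = 2.5 mm.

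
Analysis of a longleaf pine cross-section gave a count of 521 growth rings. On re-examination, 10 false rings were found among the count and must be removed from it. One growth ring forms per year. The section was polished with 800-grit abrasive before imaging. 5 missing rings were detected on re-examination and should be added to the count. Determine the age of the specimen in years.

Correcting the raw count gives 521 − 10 + 5 = 516 true growth rings.
One growth ring per year makes the duration 516 years.

516 years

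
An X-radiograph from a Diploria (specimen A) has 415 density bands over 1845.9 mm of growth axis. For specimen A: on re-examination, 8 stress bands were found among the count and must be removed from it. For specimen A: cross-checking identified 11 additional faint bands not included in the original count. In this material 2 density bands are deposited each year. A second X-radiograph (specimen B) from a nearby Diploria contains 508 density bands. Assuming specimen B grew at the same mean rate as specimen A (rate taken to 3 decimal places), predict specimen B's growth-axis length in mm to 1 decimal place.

Specimen A: adjusted count: 415 − 8 + 11 = 418 density bands.
Specimen A: with 2 density bands per year, 418 / 2 = 209 years.
A: Mean rate = 1845.9 mm / 209 years ≈ 8.832 mm/yr.
Specimen B: dividing by 2 density bands per year: 508 / 2 = 254 years. Length of B = 8.832 × 254 = 2243.3 mm.

2243.3 mm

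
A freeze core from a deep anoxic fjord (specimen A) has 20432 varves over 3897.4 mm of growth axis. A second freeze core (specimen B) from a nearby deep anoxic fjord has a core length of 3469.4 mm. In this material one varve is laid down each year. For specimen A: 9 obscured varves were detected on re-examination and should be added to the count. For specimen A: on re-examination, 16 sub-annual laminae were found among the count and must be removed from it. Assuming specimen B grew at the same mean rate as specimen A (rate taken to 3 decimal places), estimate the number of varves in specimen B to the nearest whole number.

Specimen A: true varve count = 20432 − 16 + 9 = 20425.
A: Extension rate ≈ 3897.4 / 20425 = 0.191 mm per year.
B spans 3469.4 / 0.191 = 18164.40 years ≈ 18164 varves.

18164 varves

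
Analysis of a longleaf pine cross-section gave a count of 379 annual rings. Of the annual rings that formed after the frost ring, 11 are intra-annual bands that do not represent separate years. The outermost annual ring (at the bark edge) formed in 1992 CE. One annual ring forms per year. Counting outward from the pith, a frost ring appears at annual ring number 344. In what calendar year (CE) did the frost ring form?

1968 CE

379 − 344 = 35 annual rings lie beyond the frost ring toward the bark edge.
35 − 11 false = 24 true annual rings after the frost ring.
Counting back 24 years from 1992 CE places the frost ring in 1992 − 24 = 1968 CE.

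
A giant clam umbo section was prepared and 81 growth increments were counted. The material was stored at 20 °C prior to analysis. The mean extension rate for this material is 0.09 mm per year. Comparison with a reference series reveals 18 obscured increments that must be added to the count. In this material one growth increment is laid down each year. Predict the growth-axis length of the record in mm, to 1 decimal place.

8.9 mm

Correcting the raw count gives 81 + 18 = 99 true growth increments.
Predicted length = 0.09 mm/year × 99 years = 8.9 mm.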